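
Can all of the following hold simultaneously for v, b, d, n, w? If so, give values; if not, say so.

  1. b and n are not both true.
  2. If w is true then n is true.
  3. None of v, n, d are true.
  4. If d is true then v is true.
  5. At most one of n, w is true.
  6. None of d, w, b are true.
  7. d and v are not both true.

v: False, b: False, d: False, n: False, w: False

  (1) b=F, n=F — not both ✓
  (2) w=F ⇒ n: vacuous ✓
  (3) {v, n, d}: 0 true — none ✓
  (4) d=F ⇒ v: vacuous ✓
  (5) {n, w}: 0 true — at most one ✓
  (6) {d, w, b}: 0 true — none ✓
  (7) d=F, v=F — not both ✓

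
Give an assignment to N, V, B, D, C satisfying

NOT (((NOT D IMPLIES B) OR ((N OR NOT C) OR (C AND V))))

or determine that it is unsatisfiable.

N=F, V=F, B=F, D=F, C=T

  NOT (((NOT D IMPLIES B) OR ((N OR NOT C) OR (C AND V)))) = True
    (NOT D IMPLIES B) OR ((N OR NOT C) OR (C AND V)) = False
      NOT D IMPLIES B = False
        NOT D = True
      (N OR NOT C) OR (C AND V) = False
        N OR NOT C = False
          NOT C = False
        C AND V = False
The formula evaluates to True.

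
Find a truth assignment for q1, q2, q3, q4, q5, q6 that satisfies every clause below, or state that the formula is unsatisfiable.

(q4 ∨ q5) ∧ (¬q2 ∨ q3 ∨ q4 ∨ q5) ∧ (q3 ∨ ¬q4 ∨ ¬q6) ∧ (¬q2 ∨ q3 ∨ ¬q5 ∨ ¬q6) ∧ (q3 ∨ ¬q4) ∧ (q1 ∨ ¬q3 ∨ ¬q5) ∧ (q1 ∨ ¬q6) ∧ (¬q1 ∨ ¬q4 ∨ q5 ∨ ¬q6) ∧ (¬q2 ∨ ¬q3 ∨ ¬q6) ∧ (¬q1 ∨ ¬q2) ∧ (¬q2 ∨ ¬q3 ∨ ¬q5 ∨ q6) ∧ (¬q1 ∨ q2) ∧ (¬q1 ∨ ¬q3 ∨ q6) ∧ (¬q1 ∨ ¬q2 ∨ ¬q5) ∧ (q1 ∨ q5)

Try q1 = True:
  (¬q1 ∨ ¬q2) forces q2 = False.
  clause (¬q1 ∨ q2) is falsified — backtrack.
So q1 = False.
  then (q1 ∨ ¬q6) forces q6 = False.
  then (q1 ∨ q5) forces q5 = True.
  then (q1 ∨ ¬q3 ∨ ¬q5) forces q3 = False.
  then (q3 ∨ ¬q4) forces q4 = False.
Set q2 = True.
All clauses satisfied.

q1 = False, q2 = True, q3 = False, q4 = False, q5 = True, q6 = False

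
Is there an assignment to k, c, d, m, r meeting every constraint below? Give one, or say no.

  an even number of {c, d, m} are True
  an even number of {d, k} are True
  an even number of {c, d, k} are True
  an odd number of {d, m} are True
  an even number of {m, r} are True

Adding constraints 1, 2, 3, 4 mod 2: every variable appears an even number of times on the left, so the left side is 0.
But the right sides sum to 1 (mod 2). 0 ≠ 1 — the system is inconsistent.

Unsatisfiable — no assignment works.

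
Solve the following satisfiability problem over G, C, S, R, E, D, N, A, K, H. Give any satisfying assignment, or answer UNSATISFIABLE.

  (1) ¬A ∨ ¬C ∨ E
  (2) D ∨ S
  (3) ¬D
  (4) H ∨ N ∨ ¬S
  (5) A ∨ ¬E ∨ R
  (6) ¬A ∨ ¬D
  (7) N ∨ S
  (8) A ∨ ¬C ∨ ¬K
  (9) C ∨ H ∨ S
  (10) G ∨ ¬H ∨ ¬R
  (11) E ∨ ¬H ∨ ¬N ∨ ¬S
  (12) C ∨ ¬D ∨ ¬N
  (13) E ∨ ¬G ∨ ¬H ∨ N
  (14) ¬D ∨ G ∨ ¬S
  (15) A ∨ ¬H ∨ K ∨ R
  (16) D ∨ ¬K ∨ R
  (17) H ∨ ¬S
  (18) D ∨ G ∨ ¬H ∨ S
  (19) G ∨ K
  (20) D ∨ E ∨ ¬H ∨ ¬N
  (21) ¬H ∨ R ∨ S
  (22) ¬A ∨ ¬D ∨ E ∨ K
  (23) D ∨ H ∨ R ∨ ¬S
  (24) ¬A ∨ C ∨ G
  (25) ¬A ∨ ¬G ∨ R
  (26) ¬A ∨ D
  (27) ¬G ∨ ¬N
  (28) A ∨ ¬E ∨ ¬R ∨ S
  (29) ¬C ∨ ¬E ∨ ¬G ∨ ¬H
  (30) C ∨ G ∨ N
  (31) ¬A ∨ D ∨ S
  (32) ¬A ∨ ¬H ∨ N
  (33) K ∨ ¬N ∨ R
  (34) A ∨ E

Unit clause (¬D) forces D = False.
In (¬A ∨ D) only ¬A is left, so A = False.
In (A ∨ E) only E is left, so E = True.
In (D ∨ S) only S is left, so S = True.
In (A ∨ ¬E ∨ R) only R is left, so R = True.
In (H ∨ ¬S) only H is left, so H = True.
In (G ∨ ¬H ∨ ¬R) only G is left, so G = True.
In (¬G ∨ ¬N) only ¬N is left, so N = False.
In (¬C ∨ ¬E ∨ ¬G ∨ ¬H) only ¬C is left, so C = False.
Set K = False.
All clauses satisfied.

G=T; C=F; S=T; R=T; E=T; D=F; N=F; A=F; K=F; H=T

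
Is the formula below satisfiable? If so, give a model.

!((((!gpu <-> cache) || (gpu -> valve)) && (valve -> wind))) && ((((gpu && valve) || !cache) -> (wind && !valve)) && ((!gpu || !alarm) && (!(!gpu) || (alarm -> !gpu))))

cache = True, alarm = True, gpu = False, valve = True, wind = False

  !((((!gpu <-> cache) || (gpu -> valve)) && (valve -> wind))) = True
    ((!gpu <-> cache) || (gpu -> valve)) && (valve -> wind) = False
      (!gpu <-> cache) || (gpu -> valve) = True
        !gpu <-> cache = True
          !gpu = True
        gpu -> valve = True
      valve -> wind = False
  (((gpu && valve) || !cache) -> (wind && !valve)) && ((!gpu || !alarm) && (!(!gpu) || (alarm -> !gpu))) = True
    ((gpu && valve) || !cache) -> (wind && !valve) = True
      (gpu && valve) || !cache = False
        gpu && valve = False
        !cache = False
      wind && !valve = False
        !valve = False
    (!gpu || !alarm) && (!(!gpu) || (alarm -> !gpu)) = True
      !gpu || !alarm = True
        !gpu = True
        !alarm = False
      !(!gpu) || (alarm -> !gpu) = True
        !(!gpu) = False
          !gpu = True
        alarm -> !gpu = True
          !gpu = True
Both conjuncts True, so the formula holds.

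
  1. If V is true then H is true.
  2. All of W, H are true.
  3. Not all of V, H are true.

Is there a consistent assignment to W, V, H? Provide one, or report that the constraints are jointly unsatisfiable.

W=T; V=F; H=T

  (1) V=F ⇒ H: vacuous ✓
  (2) {W, H}: all 2 true ✓
  (3) {V, H}: 1/2 true — not all ✓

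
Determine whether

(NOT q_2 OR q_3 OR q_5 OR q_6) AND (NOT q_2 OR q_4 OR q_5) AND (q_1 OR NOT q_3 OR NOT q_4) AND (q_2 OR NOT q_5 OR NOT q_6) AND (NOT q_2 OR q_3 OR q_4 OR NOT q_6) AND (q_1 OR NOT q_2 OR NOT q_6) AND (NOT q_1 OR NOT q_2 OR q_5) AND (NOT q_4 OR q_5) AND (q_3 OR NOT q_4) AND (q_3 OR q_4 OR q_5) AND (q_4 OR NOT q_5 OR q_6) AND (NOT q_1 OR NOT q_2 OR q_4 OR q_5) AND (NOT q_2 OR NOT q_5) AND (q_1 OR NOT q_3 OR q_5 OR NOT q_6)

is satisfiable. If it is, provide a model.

q_1: True; q_2: False; q_3: True; q_4: False; q_5: False; q_6: True

Set q_1 = True.
Try q_2 = True:
  (NOT q_1 OR NOT q_2 OR q_5) forces q_5 = True.
  clause (NOT q_2 OR NOT q_5) is falsified — backtrack.
So q_2 = False.
Try q_3 = False:
  (q_3 OR NOT q_4) forces q_4 = False.
  (q_3 OR q_4 OR q_5) forces q_5 = True.
  (q_2 OR NOT q_5 OR NOT q_6) forces q_6 = False.
  clause (q_4 OR NOT q_5 OR q_6) is falsified — backtrack.
So q_3 = True.
Set q_4 = False.
Try q_5 = True:
  (q_2 OR NOT q_5 OR NOT q_6) forces q_6 = False.
  clause (q_4 OR NOT q_5 OR q_6) is falsified — backtrack.
So q_5 = False.
Set q_6 = True.
All clauses satisfied.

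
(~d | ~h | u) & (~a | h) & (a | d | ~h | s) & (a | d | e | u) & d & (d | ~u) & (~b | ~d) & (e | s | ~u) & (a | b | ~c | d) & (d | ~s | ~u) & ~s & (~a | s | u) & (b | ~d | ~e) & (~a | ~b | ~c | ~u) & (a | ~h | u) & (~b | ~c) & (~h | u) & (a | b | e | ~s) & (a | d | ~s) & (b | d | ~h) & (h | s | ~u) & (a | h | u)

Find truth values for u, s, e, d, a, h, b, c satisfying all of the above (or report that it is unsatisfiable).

Unsatisfiable

Case s = True:
  Clause (~s) is falsified — contradiction.
Case s = False:
  (d) forces d = True.
  (~b | ~d) forces b = False.
  (b | ~d | ~e) forces e = False.
  (e | s | ~u) forces u = False.
  (~d | ~h | u) forces h = False.
  (~a | h) forces a = False.
  Clause (a | h | u) is falsified — contradiction.
Both cases fail, so the formula is unsatisfiable.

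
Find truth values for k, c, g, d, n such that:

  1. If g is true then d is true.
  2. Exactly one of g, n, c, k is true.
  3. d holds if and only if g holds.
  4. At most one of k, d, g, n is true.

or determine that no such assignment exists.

k = True, c = False, g = False, d = False, n = False

  (1) g=F ⇒ d: vacuous ✓
  (2) {g, n, c, k}: 1 true — exactly one ✓
  (3) d=F, g=F — same ✓
  (4) {k, d, g, n}: 1 true — at most one ✓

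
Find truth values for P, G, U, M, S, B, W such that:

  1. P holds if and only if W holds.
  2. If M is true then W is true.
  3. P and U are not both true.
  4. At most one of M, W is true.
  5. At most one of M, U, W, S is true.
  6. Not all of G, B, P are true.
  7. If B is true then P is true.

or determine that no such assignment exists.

P: False, G: True, U: True, M: False, S: False, B: False, W: False

  (1) P=F, W=F — same ✓
  (2) M=F ⇒ W: vacuous ✓
  (3) P=F, U=T — not both ✓
  (4) {M, W}: 0 true — at most one ✓
  (5) {M, U, W, S}: 1 true — at most one ✓
  (6) {G, B, P}: 1/3 true — not all ✓
  (7) B=F ⇒ P: vacuous ✓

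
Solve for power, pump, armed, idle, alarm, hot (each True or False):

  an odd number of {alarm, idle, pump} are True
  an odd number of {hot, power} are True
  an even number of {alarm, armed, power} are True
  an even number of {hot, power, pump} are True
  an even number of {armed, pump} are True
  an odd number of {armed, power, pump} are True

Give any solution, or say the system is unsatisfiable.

power = True; pump = True; armed = True; idle = False; alarm = False; hot = False

{alarm, idle, pump}: 1 true → odd ✓
{hot, power}: 1 true → odd ✓
{alarm, armed, power}: 2 true → even ✓
{hot, power, pump}: 2 true → even ✓
{armed, pump}: 2 true → even ✓
{armed, power, pump}: 3 true → odd ✓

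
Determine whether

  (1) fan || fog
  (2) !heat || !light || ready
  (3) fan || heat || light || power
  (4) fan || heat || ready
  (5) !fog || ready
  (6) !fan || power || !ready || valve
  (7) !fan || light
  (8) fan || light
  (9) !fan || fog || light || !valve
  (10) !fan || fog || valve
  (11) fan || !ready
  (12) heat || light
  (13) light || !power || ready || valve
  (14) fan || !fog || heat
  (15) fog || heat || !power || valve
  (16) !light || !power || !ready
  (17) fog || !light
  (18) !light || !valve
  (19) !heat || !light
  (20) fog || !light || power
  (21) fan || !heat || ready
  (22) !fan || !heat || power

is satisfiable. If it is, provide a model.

Case light = True:
  (fog || !light) forces fog = True.
  (!fog || ready) forces ready = True.
  (fan || !ready) forces fan = True.
  (!light || !power || !ready) forces power = False.
  (!fan || power || !ready || valve) forces valve = True.
  Clause (!light || !valve) is falsified — contradiction.
Case light = False:
  (!fan || light) forces fan = False.
  Clause (fan || light) is falsified — contradiction.
Both cases fail, so the formula is unsatisfiable.

UNSATISFIABLE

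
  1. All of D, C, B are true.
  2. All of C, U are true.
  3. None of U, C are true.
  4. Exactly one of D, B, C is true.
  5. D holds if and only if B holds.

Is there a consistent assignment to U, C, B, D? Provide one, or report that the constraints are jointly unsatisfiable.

Unsatisfiable — no assignment works.

Case U = True:
  Constraint (3) is violated (U=T) — contradiction.
Case U = False:
  Constraint (2) is violated (U=F) — contradiction.
Both cases fail — unsatisfiable.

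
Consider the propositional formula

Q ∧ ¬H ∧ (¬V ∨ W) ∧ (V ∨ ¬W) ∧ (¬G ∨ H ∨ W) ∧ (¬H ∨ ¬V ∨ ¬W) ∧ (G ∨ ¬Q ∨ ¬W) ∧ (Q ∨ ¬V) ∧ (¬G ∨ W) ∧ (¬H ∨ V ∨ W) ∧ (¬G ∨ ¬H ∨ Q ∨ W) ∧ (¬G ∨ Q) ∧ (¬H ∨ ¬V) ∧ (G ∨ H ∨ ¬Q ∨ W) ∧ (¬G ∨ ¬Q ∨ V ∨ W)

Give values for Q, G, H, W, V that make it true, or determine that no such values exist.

Q: True, G: True, H: False, W: True, V: True

Unit clause (Q) forces Q = True.
Unit clause (¬H) forces H = False.
Try G = False:
  (G ∨ ¬Q ∨ ¬W) forces W = False.
  clause (G ∨ H ∨ ¬Q ∨ W) is falsified — backtrack.
So G = True.
  then (¬G ∨ H ∨ W) forces W = True.
  then (V ∨ ¬W) forces V = True.
All clauses satisfied.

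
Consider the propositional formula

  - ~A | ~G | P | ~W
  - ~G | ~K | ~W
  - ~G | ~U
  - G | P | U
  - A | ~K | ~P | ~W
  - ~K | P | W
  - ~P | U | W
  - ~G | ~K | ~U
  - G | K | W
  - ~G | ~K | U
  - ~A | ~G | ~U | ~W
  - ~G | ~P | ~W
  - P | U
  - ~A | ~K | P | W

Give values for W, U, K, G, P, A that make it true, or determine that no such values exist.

Set W = True.
Set U = True.
  then (~G | ~U) forces G = False.
Set K = True.
Set P = True.
  then (A | ~K | ~P | ~W) forces A = True.
All clauses satisfied.

W=T, U=T, K=T, G=F, P=T, A=T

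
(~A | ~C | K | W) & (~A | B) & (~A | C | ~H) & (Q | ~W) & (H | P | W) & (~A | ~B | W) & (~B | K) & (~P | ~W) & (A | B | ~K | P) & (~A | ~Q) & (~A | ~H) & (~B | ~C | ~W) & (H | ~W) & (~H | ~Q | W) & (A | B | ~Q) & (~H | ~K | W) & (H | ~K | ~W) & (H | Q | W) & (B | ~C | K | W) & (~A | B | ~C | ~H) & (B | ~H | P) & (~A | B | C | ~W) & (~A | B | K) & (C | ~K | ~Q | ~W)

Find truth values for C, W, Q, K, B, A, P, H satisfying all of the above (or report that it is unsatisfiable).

C=T, W=F, Q=T, K=T, B=T, A=F, P=T, H=F

Set C = True.
Try W = True:
  (Q | ~W) forces Q = True.
  (~P | ~W) forces P = False.
  (~A | ~Q) forces A = False.
  (~B | ~C | ~W) forces B = False.
  clause (A | B | ~Q) is falsified — backtrack.
So W = False.
Set Q = True.
  then (~A | ~Q) forces A = False.
  then (~H | ~Q | W) forces H = False.
  then (A | B | ~Q) forces B = True.
  then (H | P | W) forces P = True.
  then (~B | K) forces K = True.
All clauses satisfied.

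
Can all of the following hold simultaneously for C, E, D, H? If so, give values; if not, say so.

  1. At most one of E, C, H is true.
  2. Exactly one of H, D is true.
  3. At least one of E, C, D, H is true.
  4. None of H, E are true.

C = False, E = False, D = True, H = False

  (1) {E, C, H}: 0 true — at most one ✓
  (2) {H, D}: 1 true — exactly one ✓
  (3) {E, C, D, H}: 1 true — at least one ✓
  (4) {H, E}: 0 true — none ✓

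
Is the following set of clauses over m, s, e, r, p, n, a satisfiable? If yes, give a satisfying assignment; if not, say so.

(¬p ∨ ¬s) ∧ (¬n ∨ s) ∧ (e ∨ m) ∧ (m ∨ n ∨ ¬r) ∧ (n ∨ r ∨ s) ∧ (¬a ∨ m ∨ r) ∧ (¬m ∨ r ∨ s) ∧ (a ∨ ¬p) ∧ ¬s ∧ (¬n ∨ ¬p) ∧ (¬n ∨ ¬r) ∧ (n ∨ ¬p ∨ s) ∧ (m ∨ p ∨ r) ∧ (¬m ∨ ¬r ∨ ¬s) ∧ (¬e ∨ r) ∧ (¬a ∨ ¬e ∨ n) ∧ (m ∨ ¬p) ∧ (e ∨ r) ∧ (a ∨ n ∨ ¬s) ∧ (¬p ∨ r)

m = True, s = False, e = True, r = True, p = False, n = False, a = False

Unit clause (¬s) forces s = False.
In (¬n ∨ s) only ¬n is left, so n = False.
In (n ∨ r ∨ s) only r is left, so r = True.
In (n ∨ ¬p ∨ s) only ¬p is left, so p = False.
In (m ∨ n ∨ ¬r) only m is left, so m = True.
Set e = True.
  then (¬a ∨ ¬e ∨ n) forces a = False.
All clauses satisfied.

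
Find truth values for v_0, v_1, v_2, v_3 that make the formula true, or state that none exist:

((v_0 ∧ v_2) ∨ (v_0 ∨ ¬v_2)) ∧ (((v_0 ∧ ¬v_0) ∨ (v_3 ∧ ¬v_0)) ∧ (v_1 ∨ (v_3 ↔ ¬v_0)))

v_0: False, v_1: False, v_2: False, v_3: True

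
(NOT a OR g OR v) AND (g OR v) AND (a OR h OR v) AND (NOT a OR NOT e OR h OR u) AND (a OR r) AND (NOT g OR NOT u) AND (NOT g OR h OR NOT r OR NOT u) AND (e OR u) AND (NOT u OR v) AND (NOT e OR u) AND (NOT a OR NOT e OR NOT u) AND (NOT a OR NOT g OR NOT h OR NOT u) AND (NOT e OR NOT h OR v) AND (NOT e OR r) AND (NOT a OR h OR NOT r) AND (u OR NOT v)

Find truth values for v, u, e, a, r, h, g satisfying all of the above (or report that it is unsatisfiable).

Try v = False:
  (g OR v) forces g = True.
  (NOT g OR NOT u) forces u = False.
  (e OR u) forces e = True.
  clause (NOT e OR u) is falsified — backtrack.
So v = True.
  then (u OR NOT v) forces u = True.
  then (NOT g OR NOT u) forces g = False.
Set e = False.
Set a = False.
  then (a OR r) forces r = True.
Set h = True.
All clauses satisfied.

v: True; u: True; e: False; a: False; r: True; h: True; g: False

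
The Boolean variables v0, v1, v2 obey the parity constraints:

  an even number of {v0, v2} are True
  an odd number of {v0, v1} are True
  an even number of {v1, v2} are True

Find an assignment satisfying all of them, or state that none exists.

UNSATISFIABLE

Adding constraints 1, 2, 3 mod 2: every variable appears an even number of times on the left, so the left side is 0.
But the right sides sum to 1 (mod 2). 0 ≠ 1 — the system is inconsistent.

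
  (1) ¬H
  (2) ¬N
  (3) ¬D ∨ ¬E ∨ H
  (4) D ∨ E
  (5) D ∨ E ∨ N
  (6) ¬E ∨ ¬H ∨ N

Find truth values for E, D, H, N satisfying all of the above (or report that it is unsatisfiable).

Unit clause (¬H) forces H = False.
Unit clause (¬N) forces N = False.
Set E = False.
  then (D ∨ E) forces D = True.
Check each clause:
  (¬H): ¬H holds.
  (¬N): ¬N holds.
  (¬D ∨ ¬E ∨ H): ¬E holds.
  (D ∨ E): D holds.
  (D ∨ E ∨ N): D holds.
  (¬E ∨ ¬H ∨ N): ¬E holds.
All clauses satisfied.

E=F; D=T; H=F; N=F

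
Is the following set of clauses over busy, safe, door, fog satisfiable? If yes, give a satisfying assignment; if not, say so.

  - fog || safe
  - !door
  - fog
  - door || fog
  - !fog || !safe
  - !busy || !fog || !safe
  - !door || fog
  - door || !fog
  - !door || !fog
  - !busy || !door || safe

Case door = True:
  Clause (!door) is falsified — contradiction.
Case door = False:
  (fog) forces fog = True.
  Clause (door || !fog) is falsified — contradiction.
Both cases fail, so the formula is unsatisfiable.

The formula is unsatisfiable.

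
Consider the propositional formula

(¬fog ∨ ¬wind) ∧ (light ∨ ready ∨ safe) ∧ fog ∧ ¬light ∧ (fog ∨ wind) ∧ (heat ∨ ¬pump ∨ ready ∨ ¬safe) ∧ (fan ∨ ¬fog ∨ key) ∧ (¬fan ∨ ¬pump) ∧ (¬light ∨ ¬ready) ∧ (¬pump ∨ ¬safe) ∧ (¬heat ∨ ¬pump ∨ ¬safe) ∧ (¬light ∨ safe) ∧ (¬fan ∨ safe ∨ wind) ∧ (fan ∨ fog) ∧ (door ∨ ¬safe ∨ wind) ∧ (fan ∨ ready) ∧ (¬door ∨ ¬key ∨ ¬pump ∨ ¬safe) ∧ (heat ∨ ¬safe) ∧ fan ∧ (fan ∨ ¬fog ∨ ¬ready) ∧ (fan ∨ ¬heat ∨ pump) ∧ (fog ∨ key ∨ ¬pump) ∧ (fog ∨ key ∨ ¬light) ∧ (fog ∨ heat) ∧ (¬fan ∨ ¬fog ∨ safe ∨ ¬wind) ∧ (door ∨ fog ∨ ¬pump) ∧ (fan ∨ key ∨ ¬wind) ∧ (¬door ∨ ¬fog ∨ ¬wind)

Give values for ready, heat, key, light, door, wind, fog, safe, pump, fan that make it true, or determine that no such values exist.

Unit clause (fog) forces fog = True.
Unit clause (¬light) forces light = False.
Unit clause (fan) forces fan = True.
In (¬fog ∨ ¬wind) only ¬wind is left, so wind = False.
In (¬fan ∨ ¬pump) only ¬pump is left, so pump = False.
In (¬fan ∨ safe ∨ wind) only safe is left, so safe = True.
In (door ∨ ¬safe ∨ wind) only door is left, so door = True.
In (heat ∨ ¬safe) only heat is left, so heat = True.
Set ready = True.
Set key = False.
All clauses satisfied.

ready = True; heat = True; key = False; light = False; door = True; wind = False; fog = True; safe = True; pump = False; fan = True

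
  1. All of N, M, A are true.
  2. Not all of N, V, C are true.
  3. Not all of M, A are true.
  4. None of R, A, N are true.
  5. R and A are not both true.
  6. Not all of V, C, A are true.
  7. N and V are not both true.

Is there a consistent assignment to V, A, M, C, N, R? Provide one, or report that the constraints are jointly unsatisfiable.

The formula is unsatisfiable.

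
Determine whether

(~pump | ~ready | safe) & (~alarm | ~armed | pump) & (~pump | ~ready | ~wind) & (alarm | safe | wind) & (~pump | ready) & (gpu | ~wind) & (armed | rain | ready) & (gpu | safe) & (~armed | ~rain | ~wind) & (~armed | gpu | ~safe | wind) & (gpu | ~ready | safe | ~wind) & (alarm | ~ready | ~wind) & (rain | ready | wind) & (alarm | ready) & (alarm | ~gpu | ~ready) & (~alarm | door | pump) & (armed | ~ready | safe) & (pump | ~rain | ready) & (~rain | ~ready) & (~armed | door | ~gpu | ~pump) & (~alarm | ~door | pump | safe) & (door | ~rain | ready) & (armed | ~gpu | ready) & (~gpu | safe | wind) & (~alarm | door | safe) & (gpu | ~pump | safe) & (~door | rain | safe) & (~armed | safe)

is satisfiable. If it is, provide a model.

alarm = False; ready = True; pump = False; armed = False; door = True; rain = False; wind = False; safe = True; gpu = False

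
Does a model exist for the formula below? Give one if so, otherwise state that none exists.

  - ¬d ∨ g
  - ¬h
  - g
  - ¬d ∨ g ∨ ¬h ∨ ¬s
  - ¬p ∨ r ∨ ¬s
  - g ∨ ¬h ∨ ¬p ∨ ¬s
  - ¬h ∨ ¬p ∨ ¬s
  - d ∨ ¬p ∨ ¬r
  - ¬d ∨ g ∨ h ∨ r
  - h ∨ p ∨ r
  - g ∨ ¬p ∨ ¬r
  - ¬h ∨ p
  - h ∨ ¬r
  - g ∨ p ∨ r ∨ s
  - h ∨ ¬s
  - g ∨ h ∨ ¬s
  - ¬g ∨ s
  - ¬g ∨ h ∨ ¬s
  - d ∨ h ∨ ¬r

Case s = True:
  (¬h) forces h = False.
  Clause (h ∨ ¬s) is falsified — contradiction.
Case s = False:
  (¬h) forces h = False.
  (g) forces g = True.
  Clause (¬g ∨ s) is falsified — contradiction.
Both cases fail, so the formula is unsatisfiable.

Unsatisfiable — no assignment works.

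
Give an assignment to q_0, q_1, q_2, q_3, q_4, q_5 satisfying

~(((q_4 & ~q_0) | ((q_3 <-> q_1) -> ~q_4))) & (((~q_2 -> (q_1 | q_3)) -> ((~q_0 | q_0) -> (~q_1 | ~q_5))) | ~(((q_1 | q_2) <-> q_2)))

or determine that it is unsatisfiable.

q_0 = True, q_1 = False, q_2 = True, q_3 = False, q_4 = True, q_5 = False

  ~(((q_4 & ~q_0) | ((q_3 <-> q_1) -> ~q_4))) = True
    (q_4 & ~q_0) | ((q_3 <-> q_1) -> ~q_4) = False
      q_4 & ~q_0 = False
        ~q_0 = False
      (q_3 <-> q_1) -> ~q_4 = False
        q_3 <-> q_1 = True
        ~q_4 = False
  ((~q_2 -> (q_1 | q_3)) -> ((~q_0 | q_0) -> (~q_1 | ~q_5))) | ~(((q_1 | q_2) <-> q_2)) = True
    (~q_2 -> (q_1 | q_3)) -> ((~q_0 | q_0) -> (~q_1 | ~q_5)) = True
      ~q_2 -> (q_1 | q_3) = True
        ~q_2 = False
        q_1 | q_3 = False
      (~q_0 | q_0) -> (~q_1 | ~q_5) = True
        ~q_0 | q_0 = True
          ~q_0 = False
        ~q_1 | ~q_5 = True
          ~q_1 = True
          ~q_5 = True
    ~(((q_1 | q_2) <-> q_2)) = False
      (q_1 | q_2) <-> q_2 = True
        q_1 | q_2 = True
Both conjuncts True, so the formula holds.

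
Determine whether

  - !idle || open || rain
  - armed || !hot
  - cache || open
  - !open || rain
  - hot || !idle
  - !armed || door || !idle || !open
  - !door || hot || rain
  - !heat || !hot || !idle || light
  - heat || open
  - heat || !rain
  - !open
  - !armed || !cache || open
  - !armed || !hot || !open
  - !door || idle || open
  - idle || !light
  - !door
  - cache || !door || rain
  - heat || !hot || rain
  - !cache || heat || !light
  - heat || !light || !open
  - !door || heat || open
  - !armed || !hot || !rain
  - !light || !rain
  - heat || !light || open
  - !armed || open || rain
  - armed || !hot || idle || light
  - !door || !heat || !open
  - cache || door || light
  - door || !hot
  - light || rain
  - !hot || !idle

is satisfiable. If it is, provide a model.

door = False, idle = False, armed = False, rain = True, heat = True, open = False, cache = True, light = False, hot = False

Unit clause (!open) forces open = False.
Unit clause (!door) forces door = False.
In (door || !hot) only !hot is left, so hot = False.
In (cache || open) only cache is left, so cache = True.
In (hot || !idle) only !idle is left, so idle = False.
In (heat || open) only heat is left, so heat = True.
In (!armed || !cache || open) only !armed is left, so armed = False.
In (idle || !light) only !light is left, so light = False.
In (light || rain) only rain is left, so rain = True.
All clauses satisfied.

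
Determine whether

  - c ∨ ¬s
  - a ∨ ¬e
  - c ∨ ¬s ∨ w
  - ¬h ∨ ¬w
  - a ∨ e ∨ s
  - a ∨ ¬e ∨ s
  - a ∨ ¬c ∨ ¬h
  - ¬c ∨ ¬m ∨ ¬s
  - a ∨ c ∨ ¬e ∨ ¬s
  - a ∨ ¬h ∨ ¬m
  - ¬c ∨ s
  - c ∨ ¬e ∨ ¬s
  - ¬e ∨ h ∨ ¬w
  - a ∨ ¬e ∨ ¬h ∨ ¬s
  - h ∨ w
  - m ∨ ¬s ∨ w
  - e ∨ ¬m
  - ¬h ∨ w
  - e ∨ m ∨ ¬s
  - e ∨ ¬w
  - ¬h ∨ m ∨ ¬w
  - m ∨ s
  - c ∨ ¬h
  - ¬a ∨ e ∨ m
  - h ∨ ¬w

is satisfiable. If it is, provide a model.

Unsatisfiable — no assignment works.

Case h = True:
  (¬h ∨ ¬w) forces w = False.
  Clause (¬h ∨ w) is falsified — contradiction.
Case h = False:
  (h ∨ w) forces w = True.
  Clause (h ∨ ¬w) is falsified — contradiction.
Both cases fail, so the formula is unsatisfiable.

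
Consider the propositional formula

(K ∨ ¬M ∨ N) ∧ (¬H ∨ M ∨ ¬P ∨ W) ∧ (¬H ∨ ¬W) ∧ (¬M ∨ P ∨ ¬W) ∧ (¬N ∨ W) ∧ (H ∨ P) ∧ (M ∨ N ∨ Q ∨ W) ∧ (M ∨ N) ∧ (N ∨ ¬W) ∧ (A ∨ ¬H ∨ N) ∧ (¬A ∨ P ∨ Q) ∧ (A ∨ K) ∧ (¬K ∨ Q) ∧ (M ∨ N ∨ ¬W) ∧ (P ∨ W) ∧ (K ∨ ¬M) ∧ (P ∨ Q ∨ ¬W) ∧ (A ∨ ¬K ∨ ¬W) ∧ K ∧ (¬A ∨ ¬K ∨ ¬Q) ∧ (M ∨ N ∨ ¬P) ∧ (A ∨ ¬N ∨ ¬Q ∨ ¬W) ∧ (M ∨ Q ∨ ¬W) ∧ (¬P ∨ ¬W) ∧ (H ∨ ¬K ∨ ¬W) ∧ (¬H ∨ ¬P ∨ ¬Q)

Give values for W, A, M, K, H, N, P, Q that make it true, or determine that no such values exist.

Unit clause (K) forces K = True.
In (¬K ∨ Q) only Q is left, so Q = True.
In (¬A ∨ ¬K ∨ ¬Q) only ¬A is left, so A = False.
In (A ∨ ¬K ∨ ¬W) only ¬W is left, so W = False.
In (¬N ∨ W) only ¬N is left, so N = False.
In (M ∨ N) only M is left, so M = True.
In (A ∨ ¬H ∨ N) only ¬H is left, so H = False.
In (P ∨ W) only P is left, so P = True.
All clauses satisfied.

W: False; A: False; M: True; K: True; H: False; N: False; P: True; Q: True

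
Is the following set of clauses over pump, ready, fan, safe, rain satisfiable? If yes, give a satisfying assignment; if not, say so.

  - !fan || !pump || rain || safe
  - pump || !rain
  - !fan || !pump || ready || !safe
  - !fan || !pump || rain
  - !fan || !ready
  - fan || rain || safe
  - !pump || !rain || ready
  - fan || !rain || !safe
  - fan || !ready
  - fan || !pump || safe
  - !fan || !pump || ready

pump: False, ready: False, fan: True, safe: False, rain: False

Set pump = False.
  then (pump || !rain) forces rain = False.
Try ready = True:
  (!fan || !ready) forces fan = False.
  clause (fan || !ready) is falsified — backtrack.
So ready = False.
Set fan = True.
Set safe = False.
All clauses satisfied.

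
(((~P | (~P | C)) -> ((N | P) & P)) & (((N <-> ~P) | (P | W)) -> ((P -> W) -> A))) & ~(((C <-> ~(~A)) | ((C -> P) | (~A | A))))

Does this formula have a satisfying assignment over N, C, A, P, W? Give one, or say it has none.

UNSATISFIABLE

The conjunct ~(((C <-> ~(~A)) | ((C -> P) | (~A | A)))) is unsatisfiable on its own:
  C=F, A=F, P=F: evaluates to False.
  C=F, A=F, P=T: evaluates to False.
  C=F, A=T, P=F: evaluates to False.
  C=F, A=T, P=T: evaluates to False.
  C=T, A=F, P=F: evaluates to False.
  C=T, A=F, P=T: evaluates to False.
  C=T, A=T, P=F: evaluates to False.
  C=T, A=T, P=T: evaluates to False.
So the whole conjunction is unsatisfiable.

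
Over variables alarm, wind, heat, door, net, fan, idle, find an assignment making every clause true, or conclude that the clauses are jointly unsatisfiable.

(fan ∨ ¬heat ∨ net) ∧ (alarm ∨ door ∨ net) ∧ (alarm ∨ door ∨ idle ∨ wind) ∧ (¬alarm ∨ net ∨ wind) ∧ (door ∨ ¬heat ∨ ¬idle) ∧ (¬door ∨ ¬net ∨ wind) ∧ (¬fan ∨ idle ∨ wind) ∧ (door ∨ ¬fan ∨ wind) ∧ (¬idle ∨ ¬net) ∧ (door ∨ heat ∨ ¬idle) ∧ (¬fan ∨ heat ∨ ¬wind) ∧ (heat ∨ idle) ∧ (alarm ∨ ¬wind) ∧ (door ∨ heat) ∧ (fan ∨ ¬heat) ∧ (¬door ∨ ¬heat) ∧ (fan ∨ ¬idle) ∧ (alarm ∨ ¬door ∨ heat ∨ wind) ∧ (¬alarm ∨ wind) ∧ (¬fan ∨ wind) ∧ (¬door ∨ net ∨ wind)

Try alarm = False:
  (alarm ∨ ¬wind) forces wind = False.
  (¬fan ∨ wind) forces fan = False.
  (fan ∨ ¬heat) forces heat = False.
  (heat ∨ idle) forces idle = True.
  clause (fan ∨ ¬idle) is falsified — backtrack.
So alarm = True.
  then (¬alarm ∨ wind) forces wind = True.
Try heat = False:
  (¬fan ∨ heat ∨ ¬wind) forces fan = False.
  (heat ∨ idle) forces idle = True.
  clause (fan ∨ ¬idle) is falsified — backtrack.
So heat = True.
  then (fan ∨ ¬heat) forces fan = True.
  then (¬door ∨ ¬heat) forces door = False.
  then (door ∨ ¬heat ∨ ¬idle) forces idle = False.
Set net = True.
All clauses satisfied.

alarm=T; wind=T; heat=T; door=F; net=T; fan=T; idle=F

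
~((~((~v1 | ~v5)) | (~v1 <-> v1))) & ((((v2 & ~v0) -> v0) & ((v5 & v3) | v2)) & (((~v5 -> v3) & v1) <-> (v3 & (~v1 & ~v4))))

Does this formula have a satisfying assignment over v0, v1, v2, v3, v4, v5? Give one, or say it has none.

v0 = False, v1 = False, v2 = False, v3 = True, v4 = True, v5 = True

  ~((~((~v1 | ~v5)) | (~v1 <-> v1))) = True
    ~((~v1 | ~v5)) | (~v1 <-> v1) = False
      ~((~v1 | ~v5)) = False
        ~v1 | ~v5 = True
          ~v1 = True
          ~v5 = False
      ~v1 <-> v1 = False
        ~v1 = True
  (((v2 & ~v0) -> v0) & ((v5 & v3) | v2)) & (((~v5 -> v3) & v1) <-> (v3 & (~v1 & ~v4))) = True
    ((v2 & ~v0) -> v0) & ((v5 & v3) | v2) = True
      (v2 & ~v0) -> v0 = True
        v2 & ~v0 = False
          ~v0 = True
      (v5 & v3) | v2 = True
        v5 & v3 = True
    ((~v5 -> v3) & v1) <-> (v3 & (~v1 & ~v4)) = True
      (~v5 -> v3) & v1 = False
        ~v5 -> v3 = True
          ~v5 = False
      v3 & (~v1 & ~v4) = False
        ~v1 & ~v4 = False
          ~v1 = True
          ~v4 = False
Both conjuncts True, so the formula holds.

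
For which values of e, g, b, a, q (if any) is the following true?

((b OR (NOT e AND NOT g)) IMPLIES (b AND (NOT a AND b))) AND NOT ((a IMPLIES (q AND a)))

e: False, g: True, b: False, a: True, q: False

  (b OR (NOT e AND NOT g)) IMPLIES (b AND (NOT a AND b)) = True
    b OR (NOT e AND NOT g) = False
      NOT e AND NOT g = False
        NOT e = True
        NOT g = False
    b AND (NOT a AND b) = False
      NOT a AND b = False
        NOT a = False
  NOT ((a IMPLIES (q AND a))) = True
    a IMPLIES (q AND a) = False
      q AND a = False
Both conjuncts True, so the formula holds.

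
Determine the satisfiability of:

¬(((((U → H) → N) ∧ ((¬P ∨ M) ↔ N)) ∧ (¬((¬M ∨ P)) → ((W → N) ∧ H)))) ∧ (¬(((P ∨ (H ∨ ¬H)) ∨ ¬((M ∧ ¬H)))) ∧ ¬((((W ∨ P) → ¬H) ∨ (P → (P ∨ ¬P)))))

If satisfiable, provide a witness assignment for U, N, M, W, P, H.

The conjunct ¬(((P ∨ (H ∨ ¬H)) ∨ ¬((M ∧ ¬H)))) is unsatisfiable on its own:
  M=F, P=F, H=F: evaluates to False.
  M=F, P=F, H=T: evaluates to False.
  M=F, P=T, H=F: evaluates to False.
  M=F, P=T, H=T: evaluates to False.
  M=T, P=F, H=F: evaluates to False.
  M=T, P=F, H=T: evaluates to False.
  M=T, P=T, H=F: evaluates to False.
  M=T, P=T, H=T: evaluates to False.
So the whole conjunction is unsatisfiable.

Unsatisfiable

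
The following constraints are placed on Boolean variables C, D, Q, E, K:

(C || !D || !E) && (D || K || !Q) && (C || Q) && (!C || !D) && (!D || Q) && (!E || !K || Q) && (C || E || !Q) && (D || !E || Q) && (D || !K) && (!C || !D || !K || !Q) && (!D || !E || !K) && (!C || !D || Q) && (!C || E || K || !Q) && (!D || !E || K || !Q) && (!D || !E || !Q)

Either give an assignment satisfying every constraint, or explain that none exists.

C = True, D = False, Q = False, E = False, K = False

Try C = False:
  (C || Q) forces Q = True.
  (C || E || !Q) forces E = True.
  (C || !D || !E) forces D = False.
  (D || K || !Q) forces K = True.
  clause (D || !K) is falsified — backtrack.
So C = True.
  then (!C || !D) forces D = False.
  then (D || !K) forces K = False.
  then (D || K || !Q) forces Q = False.
  then (D || !E || Q) forces E = False.
All clauses satisfied.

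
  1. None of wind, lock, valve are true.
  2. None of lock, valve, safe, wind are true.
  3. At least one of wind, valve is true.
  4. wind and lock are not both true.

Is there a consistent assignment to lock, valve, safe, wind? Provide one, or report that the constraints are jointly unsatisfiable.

Unsatisfiable

Case valve = True:
  Constraint (1) is violated (valve=T) — contradiction.
Case valve = False:
  (1) forces wind = False.
  Constraint (3) is violated (wind=F, valve=F) — contradiction.
Both cases fail — unsatisfiable.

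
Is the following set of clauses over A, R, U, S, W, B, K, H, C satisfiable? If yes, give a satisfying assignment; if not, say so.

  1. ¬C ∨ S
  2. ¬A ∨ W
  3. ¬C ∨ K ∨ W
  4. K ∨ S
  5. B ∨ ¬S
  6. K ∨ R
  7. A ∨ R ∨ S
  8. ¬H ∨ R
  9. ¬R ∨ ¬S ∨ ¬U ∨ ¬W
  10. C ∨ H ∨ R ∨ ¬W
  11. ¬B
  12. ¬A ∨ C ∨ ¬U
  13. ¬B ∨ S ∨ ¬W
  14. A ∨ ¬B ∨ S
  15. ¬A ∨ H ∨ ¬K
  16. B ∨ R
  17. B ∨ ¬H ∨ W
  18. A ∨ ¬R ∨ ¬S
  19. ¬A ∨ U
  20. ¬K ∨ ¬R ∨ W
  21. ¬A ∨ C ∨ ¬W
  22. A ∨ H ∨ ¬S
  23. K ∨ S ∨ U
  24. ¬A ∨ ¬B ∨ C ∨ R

A: False; R: True; U: False; S: False; W: True; B: False; K: True; H: False; C: False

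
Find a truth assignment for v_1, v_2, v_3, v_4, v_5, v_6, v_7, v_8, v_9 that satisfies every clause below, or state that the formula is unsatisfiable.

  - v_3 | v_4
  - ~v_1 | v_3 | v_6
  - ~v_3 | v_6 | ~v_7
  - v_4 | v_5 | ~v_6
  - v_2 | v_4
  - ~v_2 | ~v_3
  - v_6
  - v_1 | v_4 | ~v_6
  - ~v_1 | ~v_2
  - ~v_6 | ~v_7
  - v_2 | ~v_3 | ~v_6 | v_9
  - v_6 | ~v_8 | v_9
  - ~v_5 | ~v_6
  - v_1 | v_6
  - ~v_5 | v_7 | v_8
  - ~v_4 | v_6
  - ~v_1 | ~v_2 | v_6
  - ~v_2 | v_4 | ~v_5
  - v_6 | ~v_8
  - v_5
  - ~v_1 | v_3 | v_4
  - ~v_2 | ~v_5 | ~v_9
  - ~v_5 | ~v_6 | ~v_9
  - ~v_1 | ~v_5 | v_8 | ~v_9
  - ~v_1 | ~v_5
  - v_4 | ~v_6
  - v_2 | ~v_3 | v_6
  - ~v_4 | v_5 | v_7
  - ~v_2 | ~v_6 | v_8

Case v_5 = True:
  (v_6) forces v_6 = True.
  Clause (~v_5 | ~v_6) is falsified — contradiction.
Case v_5 = False:
  Clause (v_5) is falsified — contradiction.
Both cases fail, so the formula is unsatisfiable.

UNSATISFIABLE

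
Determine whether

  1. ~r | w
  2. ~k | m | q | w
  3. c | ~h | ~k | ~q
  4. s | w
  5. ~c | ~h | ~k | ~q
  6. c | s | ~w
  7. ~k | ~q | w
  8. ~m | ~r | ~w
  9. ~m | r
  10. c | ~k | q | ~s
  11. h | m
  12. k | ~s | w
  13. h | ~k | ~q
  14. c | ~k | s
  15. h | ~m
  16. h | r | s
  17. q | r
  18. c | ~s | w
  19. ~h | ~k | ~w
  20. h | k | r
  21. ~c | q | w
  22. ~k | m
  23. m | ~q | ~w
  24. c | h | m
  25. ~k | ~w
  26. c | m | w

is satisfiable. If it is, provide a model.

Set q = False.
  then (q | r) forces r = True.
  then (~r | w) forces w = True.
  then (~m | ~r | ~w) forces m = False.
  then (h | m) forces h = True.
  then (~h | ~k | ~w) forces k = False.
Set s = True.
Set c = True.
All clauses satisfied.

q = False, w = True, r = True, h = True, k = False, m = False, s = True, c = True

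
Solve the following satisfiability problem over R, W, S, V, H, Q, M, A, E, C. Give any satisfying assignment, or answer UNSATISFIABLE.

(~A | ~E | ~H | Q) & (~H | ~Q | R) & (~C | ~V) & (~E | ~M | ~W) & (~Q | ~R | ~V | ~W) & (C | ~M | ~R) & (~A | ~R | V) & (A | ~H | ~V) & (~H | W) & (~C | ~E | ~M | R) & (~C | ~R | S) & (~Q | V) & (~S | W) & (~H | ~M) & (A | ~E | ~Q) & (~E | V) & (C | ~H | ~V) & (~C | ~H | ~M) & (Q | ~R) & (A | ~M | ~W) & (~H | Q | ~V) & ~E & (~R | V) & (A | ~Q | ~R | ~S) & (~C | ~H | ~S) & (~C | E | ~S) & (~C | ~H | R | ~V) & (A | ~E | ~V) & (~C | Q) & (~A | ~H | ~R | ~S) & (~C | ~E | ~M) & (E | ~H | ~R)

R = False; W = True; S = False; V = True; H = False; Q = False; M = False; A = True; E = False; C = False

Unit clause (~E) forces E = False.
Set R = False.
Set W = True.
Set S = False.
Set V = True.
  then (~C | ~V) forces C = False.
  then (C | ~H | ~V) forces H = False.
Set Q = False.
Set M = False.
Set A = True.
All clauses satisfied.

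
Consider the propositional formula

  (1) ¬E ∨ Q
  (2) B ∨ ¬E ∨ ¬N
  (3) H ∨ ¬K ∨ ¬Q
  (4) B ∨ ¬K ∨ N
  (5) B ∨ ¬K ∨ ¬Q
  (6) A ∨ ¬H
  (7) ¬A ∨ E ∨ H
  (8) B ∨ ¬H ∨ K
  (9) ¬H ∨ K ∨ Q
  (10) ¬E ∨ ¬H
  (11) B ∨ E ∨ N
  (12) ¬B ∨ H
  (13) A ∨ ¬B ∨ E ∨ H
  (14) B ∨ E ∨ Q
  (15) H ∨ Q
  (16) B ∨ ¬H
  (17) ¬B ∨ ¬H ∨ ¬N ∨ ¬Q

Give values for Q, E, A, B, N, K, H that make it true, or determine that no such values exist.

Q = True; E = True; A = False; B = False; N = False; K = False; H = False

Set Q = True.
Set E = True.
  then (¬E ∨ ¬H) forces H = False.
  then (¬B ∨ H) forces B = False.
  then (B ∨ ¬E ∨ ¬N) forces N = False.
  then (H ∨ ¬K ∨ ¬Q) forces K = False.
Set A = False.
All clauses satisfied.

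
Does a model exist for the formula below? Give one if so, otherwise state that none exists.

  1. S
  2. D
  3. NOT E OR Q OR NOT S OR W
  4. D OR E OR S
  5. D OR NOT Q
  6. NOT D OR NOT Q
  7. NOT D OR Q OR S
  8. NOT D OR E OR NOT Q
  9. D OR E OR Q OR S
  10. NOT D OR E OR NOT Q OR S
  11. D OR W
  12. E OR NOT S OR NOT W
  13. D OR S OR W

D: True, S: True, W: True, E: True, Q: False

Unit clause (S) forces S = True.
Unit clause (D) forces D = True.
In (NOT D OR NOT Q) only NOT Q is left, so Q = False.
Set W = True.
  then (E OR NOT S OR NOT W) forces E = True.
All clauses satisfied.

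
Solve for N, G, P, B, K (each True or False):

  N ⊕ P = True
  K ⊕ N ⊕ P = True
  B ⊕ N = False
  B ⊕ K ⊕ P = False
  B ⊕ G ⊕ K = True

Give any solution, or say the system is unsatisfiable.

Unsatisfiable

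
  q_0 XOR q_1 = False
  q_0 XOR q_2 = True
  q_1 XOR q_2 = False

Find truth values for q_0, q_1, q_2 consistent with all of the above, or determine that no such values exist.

Unsatisfiable — no assignment works.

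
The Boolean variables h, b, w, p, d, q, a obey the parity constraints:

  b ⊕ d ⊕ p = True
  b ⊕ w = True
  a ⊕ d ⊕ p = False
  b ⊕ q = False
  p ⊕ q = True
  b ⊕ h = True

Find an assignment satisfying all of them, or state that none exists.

h=F, b=T, w=F, p=F, d=F, q=T, a=F

b ⊕ d ⊕ p = T ⊕ F ⊕ F = True ✓
b ⊕ w = T ⊕ F = True ✓
a ⊕ d ⊕ p = F ⊕ F ⊕ F = False ✓
b ⊕ q = T ⊕ T = False ✓
p ⊕ q = F ⊕ T = True ✓
b ⊕ h = T ⊕ F = True ✓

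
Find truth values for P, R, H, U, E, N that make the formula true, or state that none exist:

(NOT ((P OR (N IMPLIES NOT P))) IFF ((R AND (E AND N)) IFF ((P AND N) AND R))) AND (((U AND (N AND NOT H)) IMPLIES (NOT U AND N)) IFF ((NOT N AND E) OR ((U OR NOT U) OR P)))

P = True, R = True, H = True, U = False, E = False, N = True

  NOT ((P OR (N IMPLIES NOT P))) IFF ((R AND (E AND N)) IFF ((P AND N) AND R)) = True
    NOT ((P OR (N IMPLIES NOT P))) = False
      P OR (N IMPLIES NOT P) = True
        N IMPLIES NOT P = False
          NOT P = False
    (R AND (E AND N)) IFF ((P AND N) AND R) = False
      R AND (E AND N) = False
        E AND N = False
      (P AND N) AND R = True
        P AND N = True
  ((U AND (N AND NOT H)) IMPLIES (NOT U AND N)) IFF ((NOT N AND E) OR ((U OR NOT U) OR P)) = True
    (U AND (N AND NOT H)) IMPLIES (NOT U AND N) = True
      U AND (N AND NOT H) = False
        N AND NOT H = False
          NOT H = False
      NOT U AND N = True
        NOT U = True
    (NOT N AND E) OR ((U OR NOT U) OR P) = True
      NOT N AND E = False
        NOT N = False
      (U OR NOT U) OR P = True
        U OR NOT U = True
          NOT U = True
Both conjuncts True, so the formula holds.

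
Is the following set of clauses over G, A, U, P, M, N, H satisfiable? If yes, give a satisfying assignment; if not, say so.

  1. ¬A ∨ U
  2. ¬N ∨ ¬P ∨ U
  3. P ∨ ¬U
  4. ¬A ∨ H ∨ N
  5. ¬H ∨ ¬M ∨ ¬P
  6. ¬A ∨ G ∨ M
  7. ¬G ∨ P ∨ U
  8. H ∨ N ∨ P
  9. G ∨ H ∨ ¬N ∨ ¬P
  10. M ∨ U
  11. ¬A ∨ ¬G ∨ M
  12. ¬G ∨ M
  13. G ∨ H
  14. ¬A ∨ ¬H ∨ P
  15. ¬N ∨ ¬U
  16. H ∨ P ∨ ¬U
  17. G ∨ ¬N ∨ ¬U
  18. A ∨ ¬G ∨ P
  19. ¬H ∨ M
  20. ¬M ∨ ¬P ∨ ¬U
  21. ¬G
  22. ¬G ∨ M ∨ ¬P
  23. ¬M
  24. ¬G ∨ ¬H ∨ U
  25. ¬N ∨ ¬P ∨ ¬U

UNSATISFIABLE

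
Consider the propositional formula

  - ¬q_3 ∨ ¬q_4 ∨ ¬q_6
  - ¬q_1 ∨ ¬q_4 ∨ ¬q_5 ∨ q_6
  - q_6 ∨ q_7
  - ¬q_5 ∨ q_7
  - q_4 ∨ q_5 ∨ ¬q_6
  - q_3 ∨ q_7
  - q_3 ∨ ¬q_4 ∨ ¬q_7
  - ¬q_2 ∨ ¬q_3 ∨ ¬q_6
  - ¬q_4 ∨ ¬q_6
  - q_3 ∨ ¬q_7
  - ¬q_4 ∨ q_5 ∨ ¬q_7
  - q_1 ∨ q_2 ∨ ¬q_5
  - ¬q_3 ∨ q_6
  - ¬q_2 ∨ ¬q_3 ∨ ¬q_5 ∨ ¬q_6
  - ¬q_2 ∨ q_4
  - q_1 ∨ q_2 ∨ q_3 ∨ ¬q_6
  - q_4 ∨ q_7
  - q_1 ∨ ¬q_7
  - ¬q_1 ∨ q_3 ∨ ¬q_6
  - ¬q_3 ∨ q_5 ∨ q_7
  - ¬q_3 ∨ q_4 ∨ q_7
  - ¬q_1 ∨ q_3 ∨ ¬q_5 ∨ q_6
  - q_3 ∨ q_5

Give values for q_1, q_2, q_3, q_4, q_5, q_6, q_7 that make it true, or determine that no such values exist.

q_1 = True, q_2 = False, q_3 = True, q_4 = False, q_5 = True, q_6 = True, q_7 = True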